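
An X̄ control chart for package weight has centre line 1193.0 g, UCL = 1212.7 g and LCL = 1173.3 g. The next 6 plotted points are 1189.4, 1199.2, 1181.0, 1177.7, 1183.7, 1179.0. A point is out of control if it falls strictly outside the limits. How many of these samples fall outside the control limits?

All 6 points lie within [1173.3, 1212.7].

0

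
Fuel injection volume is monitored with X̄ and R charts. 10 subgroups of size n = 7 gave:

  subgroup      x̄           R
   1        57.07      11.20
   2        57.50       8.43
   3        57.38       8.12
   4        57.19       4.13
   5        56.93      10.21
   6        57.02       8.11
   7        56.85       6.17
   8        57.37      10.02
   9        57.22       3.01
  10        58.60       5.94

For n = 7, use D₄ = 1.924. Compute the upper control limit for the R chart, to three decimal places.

14.495

R̄ = (11.20 + 8.43 + 8.12 + 4.13 + 10.21 + 8.11 + 6.17 + 10.02 + 3.01 + 5.94) / 10 = 75.3400 / 10 = 7.5340
UCL_R = D₄·R̄ = 1.924 × 7.5340 = 14.4954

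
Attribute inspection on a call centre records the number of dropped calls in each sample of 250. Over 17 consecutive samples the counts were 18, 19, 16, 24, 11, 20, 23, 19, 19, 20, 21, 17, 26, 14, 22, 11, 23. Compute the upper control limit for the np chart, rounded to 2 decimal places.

31.57

p̄ = Σdᵢ / (k·n) = 323 / (17 × 250) = 0.07600
UCL = np̄ + 3·√(np̄(1−p̄)) = 19.0000 + 3 × √(19.0000×0.92400) = 19.0000 + 3 × 4.1900 = 31.5700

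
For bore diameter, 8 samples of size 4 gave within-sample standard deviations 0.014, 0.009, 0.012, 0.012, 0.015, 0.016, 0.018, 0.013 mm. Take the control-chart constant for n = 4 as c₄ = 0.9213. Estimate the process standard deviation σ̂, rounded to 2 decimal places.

s̄ = (0.014 + 0.009 + 0.012 + 0.012 + 0.015 + 0.016 + 0.018 + 0.013) / 8 = 0.0136
σ̂ = s̄ / c₄ = 0.0136 / 0.9213 = 0.0148

0.01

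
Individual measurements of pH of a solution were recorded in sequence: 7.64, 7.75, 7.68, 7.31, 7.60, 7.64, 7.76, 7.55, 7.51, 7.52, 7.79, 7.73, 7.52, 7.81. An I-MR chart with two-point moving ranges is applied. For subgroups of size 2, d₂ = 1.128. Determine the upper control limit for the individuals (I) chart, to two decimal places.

8.06

X̄ = (7.64 + 7.75 + 7.68 + 7.31 + 7.60 + 7.64 + 7.76 + 7.55 + 7.51 + 7.52 + 7.79 + 7.73 + 7.52 + 7.81) / 14 = 7.6293
Moving ranges: 0.11, 0.07, 0.37, 0.29, 0.04, 0.12, 0.21, 0.04, 0.01, 0.27, 0.06, 0.21, 0.29; M̄R̄ = 2.0900 / 13 = 0.1608
UCL = X̄ + 3·M̄R̄/d₂ = 7.6293 + 3 × 0.1608 / 1.128 = 8.0569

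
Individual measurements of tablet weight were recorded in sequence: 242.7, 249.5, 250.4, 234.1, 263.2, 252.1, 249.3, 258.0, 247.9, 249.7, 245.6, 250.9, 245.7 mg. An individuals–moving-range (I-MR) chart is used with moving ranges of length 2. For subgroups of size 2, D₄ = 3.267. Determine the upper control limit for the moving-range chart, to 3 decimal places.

27.824

Moving ranges: 6.8, 0.9, 16.3, 29.1, 11.1, 2.8, 8.7, 10.1, 1.8, 4.1, 5.3, 5.2; M̄R̄ = 102.2000 / 12 = 8.5167
UCL_MR = D₄·M̄R̄ = 3.267 × 8.5167 = 27.8240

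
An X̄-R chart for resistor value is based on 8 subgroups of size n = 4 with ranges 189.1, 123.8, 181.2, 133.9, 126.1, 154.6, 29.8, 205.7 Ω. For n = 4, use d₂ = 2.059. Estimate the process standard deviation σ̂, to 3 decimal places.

R̄ = (189.1 + 123.8 + 181.2 + 133.9 + 126.1 + 154.6 + 29.8 + 205.7) / 8 = 143.0250
σ̂ = R̄ / d₂ = 143.0250 / 2.059 = 69.4633

69.463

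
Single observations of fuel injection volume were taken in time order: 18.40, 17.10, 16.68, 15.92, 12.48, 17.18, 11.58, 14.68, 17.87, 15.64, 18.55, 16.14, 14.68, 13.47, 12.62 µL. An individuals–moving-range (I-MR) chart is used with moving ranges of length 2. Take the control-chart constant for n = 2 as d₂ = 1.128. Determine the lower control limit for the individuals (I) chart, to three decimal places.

X̄ = (18.40 + 17.10 + 16.68 + 15.92 + 12.48 + 17.18 + 11.58 + 14.68 + 17.87 + 15.64 + 18.55 + 16.14 + 14.68 + 13.47 + 12.62) / 15 = 15.5327
Moving ranges: 1.30, 0.42, 0.76, 3.44, 4.70, 5.60, 3.10, 3.19, 2.23, 2.91, 2.41, 1.46, 1.21, 0.85; M̄R̄ = 33.5800 / 14 = 2.3986
LCL = X̄ − 3·M̄R̄/d₂ = 15.5327 − 3 × 2.3986 / 1.128 = 9.1535

9.153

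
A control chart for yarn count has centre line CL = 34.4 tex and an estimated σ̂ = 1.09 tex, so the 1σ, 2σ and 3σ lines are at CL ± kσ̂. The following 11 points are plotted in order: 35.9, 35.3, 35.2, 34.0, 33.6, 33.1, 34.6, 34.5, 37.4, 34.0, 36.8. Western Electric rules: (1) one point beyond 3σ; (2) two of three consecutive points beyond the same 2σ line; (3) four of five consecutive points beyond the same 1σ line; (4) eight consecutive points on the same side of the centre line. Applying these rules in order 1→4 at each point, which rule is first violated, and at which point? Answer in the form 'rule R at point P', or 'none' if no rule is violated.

rule 2 at point 11

Zone of each point (C = within 1σ̂, B = 1σ̂–2σ̂, A = 2σ̂–3σ̂, * = beyond 3σ̂; sign = side of CL): 1:+B, 2:+C, 3:+C, 4:-C, 5:-C, 6:-B, 7:+C, 8:+C, 9:+A, 10:-C, 11:+A
Rule 2 (two of three consecutive points beyond the same 2σ limit) is satisfied at point 11.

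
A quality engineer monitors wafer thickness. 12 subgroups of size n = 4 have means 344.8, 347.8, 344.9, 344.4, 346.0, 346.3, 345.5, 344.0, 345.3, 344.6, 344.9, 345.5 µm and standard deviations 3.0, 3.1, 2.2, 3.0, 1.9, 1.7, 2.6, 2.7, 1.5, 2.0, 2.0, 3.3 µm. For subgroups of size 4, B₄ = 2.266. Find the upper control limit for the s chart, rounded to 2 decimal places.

5.48

s̄ = (3.0 + 3.1 + 2.2 + 3.0 + 1.9 + 1.7 + 2.6 + 2.7 + 1.5 + 2.0 + 2.0 + 3.3) / 12 = 2.4167
UCL_s = B₄·s̄ = 2.266 × 2.4167 = 5.4762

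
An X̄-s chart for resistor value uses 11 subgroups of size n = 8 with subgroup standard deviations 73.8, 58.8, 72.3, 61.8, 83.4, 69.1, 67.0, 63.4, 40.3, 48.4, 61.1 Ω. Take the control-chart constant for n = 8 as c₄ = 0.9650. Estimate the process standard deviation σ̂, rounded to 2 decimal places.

s̄ = (73.8 + 58.8 + 72.3 + 61.8 + 83.4 + 69.1 + 67.0 + 63.4 + 40.3 + 48.4 + 61.1) / 11 = 63.5818
σ̂ = s̄ / c₄ = 63.5818 / 0.9650 = 65.8879

65.89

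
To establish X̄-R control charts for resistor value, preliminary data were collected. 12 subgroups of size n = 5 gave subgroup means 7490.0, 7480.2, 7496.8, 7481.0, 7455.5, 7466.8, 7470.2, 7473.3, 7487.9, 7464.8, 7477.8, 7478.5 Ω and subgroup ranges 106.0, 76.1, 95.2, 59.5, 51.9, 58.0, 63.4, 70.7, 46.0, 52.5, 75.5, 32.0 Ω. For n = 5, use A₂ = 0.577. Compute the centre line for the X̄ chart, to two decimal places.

7476.90

X̄̄ = (7490.0 + 7480.2 + 7496.8 + 7481.0 + 7455.5 + 7466.8 + 7470.2 + 7473.3 + 7487.9 + 7464.8 + 7477.8 + 7478.5) / 12 = 89722.8000 / 12 = 7476.9000
CL = X̄̄ = 7476.9000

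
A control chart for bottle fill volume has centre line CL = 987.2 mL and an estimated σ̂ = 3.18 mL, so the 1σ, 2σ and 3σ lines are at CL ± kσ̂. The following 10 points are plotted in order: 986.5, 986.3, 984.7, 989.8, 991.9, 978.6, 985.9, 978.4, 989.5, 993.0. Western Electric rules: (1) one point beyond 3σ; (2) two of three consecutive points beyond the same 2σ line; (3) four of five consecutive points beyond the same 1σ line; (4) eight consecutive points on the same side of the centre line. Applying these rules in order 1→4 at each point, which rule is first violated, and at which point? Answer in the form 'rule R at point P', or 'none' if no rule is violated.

Zone of each point (C = within 1σ̂, B = 1σ̂–2σ̂, A = 2σ̂–3σ̂, * = beyond 3σ̂; sign = side of CL): 1:-C, 2:-C, 3:-C, 4:+C, 5:+B, 6:-A, 7:-C, 8:-A, 9:+C, 10:+B
Rule 2 (two of three consecutive points beyond the same 2σ limit) is satisfied at point 8.

rule 2 at point 8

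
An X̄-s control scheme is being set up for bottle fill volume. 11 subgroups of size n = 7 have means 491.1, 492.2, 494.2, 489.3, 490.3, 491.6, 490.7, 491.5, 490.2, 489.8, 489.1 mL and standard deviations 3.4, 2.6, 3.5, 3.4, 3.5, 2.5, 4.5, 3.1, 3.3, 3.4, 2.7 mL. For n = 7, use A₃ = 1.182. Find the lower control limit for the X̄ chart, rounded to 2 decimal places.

X̄̄ = (491.1 + 492.2 + 494.2 + 489.3 + 490.3 + 491.6 + 490.7 + 491.5 + 490.2 + 489.8 + 489.1) / 11 = 490.9091
s̄ = (3.4 + 2.6 + 3.5 + 3.4 + 3.5 + 2.5 + 4.5 + 3.1 + 3.3 + 3.4 + 2.7) / 11 = 3.2636
LCL = X̄̄ − A₃·s̄ = 490.9091 − 1.182 × 3.2636 = 487.0515

487.05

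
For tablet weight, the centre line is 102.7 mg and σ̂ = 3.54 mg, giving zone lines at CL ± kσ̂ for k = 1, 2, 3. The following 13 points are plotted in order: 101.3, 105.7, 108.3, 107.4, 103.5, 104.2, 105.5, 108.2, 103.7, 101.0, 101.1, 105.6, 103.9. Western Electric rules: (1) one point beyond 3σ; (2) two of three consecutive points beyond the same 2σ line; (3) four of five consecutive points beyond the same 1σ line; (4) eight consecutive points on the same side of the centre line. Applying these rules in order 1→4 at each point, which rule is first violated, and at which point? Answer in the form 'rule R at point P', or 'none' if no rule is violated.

Zone of each point (C = within 1σ̂, B = 1σ̂–2σ̂, A = 2σ̂–3σ̂, * = beyond 3σ̂; sign = side of CL): 1:-C, 2:+C, 3:+B, 4:+B, 5:+C, 6:+C, 7:+C, 8:+B, 9:+C, 10:-C, 11:-C, 12:+C, 13:+C
Rule 4 (eight consecutive points on the same side of the centre line) is satisfied at point 9.

rule 4 at point 9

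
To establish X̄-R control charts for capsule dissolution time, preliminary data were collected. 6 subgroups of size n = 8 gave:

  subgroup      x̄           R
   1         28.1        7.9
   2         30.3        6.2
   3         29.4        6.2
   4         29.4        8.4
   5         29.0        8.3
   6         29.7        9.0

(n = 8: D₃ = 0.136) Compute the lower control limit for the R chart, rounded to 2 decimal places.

R̄ = (7.9 + 6.2 + 6.2 + 8.4 + 8.3 + 9.0) / 6 = 46.0000 / 6 = 7.6667
LCL_R = D₃·R̄ = 0.136 × 7.6667 = 1.0427

1.04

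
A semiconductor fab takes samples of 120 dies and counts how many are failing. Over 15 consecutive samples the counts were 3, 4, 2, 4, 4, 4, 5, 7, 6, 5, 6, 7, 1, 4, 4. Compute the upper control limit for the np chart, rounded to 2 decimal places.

10.58

p̄ = Σdᵢ / (k·n) = 66 / (15 × 120) = 0.03667
UCL = np̄ + 3·√(np̄(1−p̄)) = 4.4000 + 3 × √(4.4000×0.96333) = 4.4000 + 3 × 2.0588 = 10.5764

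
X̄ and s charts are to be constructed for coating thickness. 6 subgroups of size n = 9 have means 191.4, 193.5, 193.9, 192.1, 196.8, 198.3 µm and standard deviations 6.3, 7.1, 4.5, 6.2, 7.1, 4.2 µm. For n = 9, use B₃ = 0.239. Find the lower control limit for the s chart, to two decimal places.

s̄ = (6.3 + 7.1 + 4.5 + 6.2 + 7.1 + 4.2) / 6 = 5.9000
LCL_s = B₃·s̄ = 0.239 × 5.9000 = 1.4101

1.41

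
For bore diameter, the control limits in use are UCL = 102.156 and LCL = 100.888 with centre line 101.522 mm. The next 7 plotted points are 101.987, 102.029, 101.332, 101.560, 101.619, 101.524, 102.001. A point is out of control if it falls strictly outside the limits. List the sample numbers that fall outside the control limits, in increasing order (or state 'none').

none

All 7 points lie within [100.888, 102.156].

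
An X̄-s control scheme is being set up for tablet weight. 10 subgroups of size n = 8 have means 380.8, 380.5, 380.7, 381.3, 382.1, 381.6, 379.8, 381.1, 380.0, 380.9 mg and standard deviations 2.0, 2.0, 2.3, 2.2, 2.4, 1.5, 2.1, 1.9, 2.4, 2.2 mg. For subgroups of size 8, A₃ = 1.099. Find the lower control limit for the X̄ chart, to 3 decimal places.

X̄̄ = (380.8 + 380.5 + 380.7 + 381.3 + 382.1 + 381.6 + 379.8 + 381.1 + 380.0 + 380.9) / 10 = 380.8800
s̄ = (2.0 + 2.0 + 2.3 + 2.2 + 2.4 + 1.5 + 2.1 + 1.9 + 2.4 + 2.2) / 10 = 2.1000
LCL = X̄̄ − A₃·s̄ = 380.8800 − 1.099 × 2.1000 = 378.5721

378.572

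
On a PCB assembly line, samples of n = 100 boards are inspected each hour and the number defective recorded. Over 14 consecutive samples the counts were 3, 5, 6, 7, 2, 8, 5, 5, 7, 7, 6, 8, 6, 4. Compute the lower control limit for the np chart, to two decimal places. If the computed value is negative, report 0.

p̄ = Σdᵢ / (k·n) = 79 / (14 × 100) = 0.05643
LCL = np̄ − 3·√(np̄(1−p̄)) = 5.6429 − 3 × 2.3075 = -1.2796 → 0 (negative, so LCL = 0)

0.00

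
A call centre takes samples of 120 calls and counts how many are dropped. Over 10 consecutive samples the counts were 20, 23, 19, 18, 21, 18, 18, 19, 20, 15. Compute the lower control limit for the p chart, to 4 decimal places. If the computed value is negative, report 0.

0.0590

p̄ = Σdᵢ / (k·n) = 191 / (10 × 120) = 0.15917
LCL = p̄ − 3·√(p̄(1−p̄)/n) = 0.15917 − 3 × 0.03340 = 0.05898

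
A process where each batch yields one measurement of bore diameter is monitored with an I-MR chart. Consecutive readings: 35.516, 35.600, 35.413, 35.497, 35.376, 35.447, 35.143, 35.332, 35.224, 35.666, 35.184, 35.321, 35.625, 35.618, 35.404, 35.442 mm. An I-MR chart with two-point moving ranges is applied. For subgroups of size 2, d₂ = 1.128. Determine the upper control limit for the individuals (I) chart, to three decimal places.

X̄ = (35.516 + 35.600 + 35.413 + 35.497 + 35.376 + 35.447 + 35.143 + 35.332 + 35.224 + 35.666 + 35.184 + 35.321 + 35.625 + 35.618 + 35.404 + 35.442) / 16 = 35.4255
Moving ranges: 0.084, 0.187, 0.084, 0.121, 0.071, 0.304, 0.189, 0.108, 0.442, 0.482, 0.137, 0.304, 0.007, 0.214, 0.038; M̄R̄ = 2.7720 / 15 = 0.1848
UCL = X̄ + 3·M̄R̄/d₂ = 35.4255 + 3 × 0.1848 / 1.128 = 35.9170

35.917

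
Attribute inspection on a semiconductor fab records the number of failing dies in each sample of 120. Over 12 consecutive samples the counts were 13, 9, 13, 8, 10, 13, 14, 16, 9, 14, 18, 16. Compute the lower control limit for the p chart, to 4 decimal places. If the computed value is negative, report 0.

p̄ = Σdᵢ / (k·n) = 153 / (12 × 120) = 0.10625
LCL = p̄ − 3·√(p̄(1−p̄)/n) = 0.10625 − 3 × 0.02813 = 0.02186

0.0219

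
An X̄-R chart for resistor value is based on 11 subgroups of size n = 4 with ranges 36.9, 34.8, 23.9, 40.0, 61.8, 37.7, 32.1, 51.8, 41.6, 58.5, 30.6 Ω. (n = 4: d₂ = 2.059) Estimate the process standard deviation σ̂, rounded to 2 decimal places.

19.86

R̄ = (36.9 + 34.8 + 23.9 + 40.0 + 61.8 + 37.7 + 32.1 + 51.8 + 41.6 + 58.5 + 30.6) / 11 = 40.8818
σ̂ = R̄ / d₂ = 40.8818 / 2.059 = 19.8552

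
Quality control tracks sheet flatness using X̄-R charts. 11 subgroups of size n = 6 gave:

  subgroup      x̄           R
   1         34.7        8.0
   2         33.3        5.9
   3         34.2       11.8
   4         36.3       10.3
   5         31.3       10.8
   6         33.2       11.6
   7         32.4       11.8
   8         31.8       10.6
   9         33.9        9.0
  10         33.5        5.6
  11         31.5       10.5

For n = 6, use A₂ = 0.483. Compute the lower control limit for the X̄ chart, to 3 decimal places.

X̄̄ = (34.7 + 33.3 + 34.2 + 36.3 + 31.3 + 33.2 + 32.4 + 31.8 + 33.9 + 33.5 + 31.5) / 11 = 366.1000 / 11 = 33.2818
R̄ = (8.0 + 5.9 + 11.8 + 10.3 + 10.8 + 11.6 + 11.8 + 10.6 + 9.0 + 5.6 + 10.5) / 11 = 105.9000 / 11 = 9.6273
LCL = X̄̄ − A₂·R̄ = 33.2818 − 0.483 × 9.6273 = 28.6318

28.632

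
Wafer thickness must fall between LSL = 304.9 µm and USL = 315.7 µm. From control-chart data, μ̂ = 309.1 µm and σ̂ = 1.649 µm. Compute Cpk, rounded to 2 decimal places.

Cpu = (USL − μ̂) / (3σ̂) = (315.7 − 309.1) / (3 × 1.649) = 1.3341; Cpl = (μ̂ − LSL) / (3σ̂) = (309.1 − 304.9) / (3 × 1.649) = 0.8490; Cpk = min(Cpu, Cpl) = 0.8490

0.85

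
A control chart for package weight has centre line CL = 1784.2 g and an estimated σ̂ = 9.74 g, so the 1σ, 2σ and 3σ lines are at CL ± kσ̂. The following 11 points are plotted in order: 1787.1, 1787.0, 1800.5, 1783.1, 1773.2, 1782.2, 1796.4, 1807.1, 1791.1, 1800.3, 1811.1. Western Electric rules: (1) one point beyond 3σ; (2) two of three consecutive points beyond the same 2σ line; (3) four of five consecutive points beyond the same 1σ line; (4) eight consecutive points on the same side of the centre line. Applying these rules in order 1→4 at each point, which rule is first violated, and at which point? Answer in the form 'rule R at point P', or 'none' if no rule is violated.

rule 3 at point 11

Zone of each point (C = within 1σ̂, B = 1σ̂–2σ̂, A = 2σ̂–3σ̂, * = beyond 3σ̂; sign = side of CL): 1:+C, 2:+C, 3:+B, 4:-C, 5:-B, 6:-C, 7:+B, 8:+A, 9:+C, 10:+B, 11:+A
Rule 3 (four of five consecutive points beyond the same 1σ limit) is satisfied at point 11.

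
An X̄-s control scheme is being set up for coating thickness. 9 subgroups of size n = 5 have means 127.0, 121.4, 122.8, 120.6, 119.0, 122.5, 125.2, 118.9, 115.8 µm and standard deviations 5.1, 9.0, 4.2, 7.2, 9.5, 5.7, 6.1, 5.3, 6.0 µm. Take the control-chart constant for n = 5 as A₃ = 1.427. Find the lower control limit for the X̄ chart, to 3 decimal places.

X̄̄ = (127.0 + 121.4 + 122.8 + 120.6 + 119.0 + 122.5 + 125.2 + 118.9 + 115.8) / 9 = 121.4667
s̄ = (5.1 + 9.0 + 4.2 + 7.2 + 9.5 + 5.7 + 6.1 + 5.3 + 6.0) / 9 = 6.4556
LCL = X̄̄ − A₃·s̄ = 121.4667 − 1.427 × 6.4556 = 112.2546

112.255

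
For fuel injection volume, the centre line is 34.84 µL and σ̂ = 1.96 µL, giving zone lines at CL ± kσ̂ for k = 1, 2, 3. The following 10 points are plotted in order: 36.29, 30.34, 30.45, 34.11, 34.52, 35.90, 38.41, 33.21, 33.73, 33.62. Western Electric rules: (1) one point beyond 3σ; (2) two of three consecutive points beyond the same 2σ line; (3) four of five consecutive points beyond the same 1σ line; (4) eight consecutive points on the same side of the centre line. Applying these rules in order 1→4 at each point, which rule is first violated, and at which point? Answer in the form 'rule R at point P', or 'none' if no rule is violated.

rule 2 at point 3

Zone of each point (C = within 1σ̂, B = 1σ̂–2σ̂, A = 2σ̂–3σ̂, * = beyond 3σ̂; sign = side of CL): 1:+C, 2:-A, 3:-A, 4:-C, 5:-C, 6:+C, 7:+B, 8:-C, 9:-C, 10:-C
Rule 2 (two of three consecutive points beyond the same 2σ limit) is satisfied at point 3.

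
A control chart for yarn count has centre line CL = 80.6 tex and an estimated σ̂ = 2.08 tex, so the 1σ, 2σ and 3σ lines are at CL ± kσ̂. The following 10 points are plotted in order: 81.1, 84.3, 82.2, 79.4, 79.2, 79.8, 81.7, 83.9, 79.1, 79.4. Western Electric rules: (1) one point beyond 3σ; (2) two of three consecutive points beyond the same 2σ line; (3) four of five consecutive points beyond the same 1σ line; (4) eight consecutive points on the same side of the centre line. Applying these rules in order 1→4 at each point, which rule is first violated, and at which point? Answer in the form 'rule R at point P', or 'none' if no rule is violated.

Zone of each point (C = within 1σ̂, B = 1σ̂–2σ̂, A = 2σ̂–3σ̂, * = beyond 3σ̂; sign = side of CL): 1:+C, 2:+B, 3:+C, 4:-C, 5:-C, 6:-C, 7:+C, 8:+B, 9:-C, 10:-C
No rule fires across all 10 points.

none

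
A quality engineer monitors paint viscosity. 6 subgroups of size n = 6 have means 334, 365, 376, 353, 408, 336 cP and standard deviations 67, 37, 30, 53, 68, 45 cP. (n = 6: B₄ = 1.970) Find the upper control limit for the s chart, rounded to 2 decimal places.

98.50

s̄ = (67 + 37 + 30 + 53 + 68 + 45) / 6 = 50.0000
UCL_s = B₄·s̄ = 1.970 × 50.0000 = 98.5000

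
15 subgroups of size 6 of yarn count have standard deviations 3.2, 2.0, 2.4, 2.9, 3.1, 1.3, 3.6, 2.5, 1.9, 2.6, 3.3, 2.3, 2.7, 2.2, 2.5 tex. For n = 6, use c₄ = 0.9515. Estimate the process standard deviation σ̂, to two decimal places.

s̄ = (3.2 + 2.0 + 2.4 + 2.9 + 3.1 + 1.3 + 3.6 + 2.5 + 1.9 + 2.6 + 3.3 + 2.3 + 2.7 + 2.2 + 2.5) / 15 = 2.5667
σ̂ = s̄ / c₄ = 2.5667 / 0.9515 = 2.6975

2.70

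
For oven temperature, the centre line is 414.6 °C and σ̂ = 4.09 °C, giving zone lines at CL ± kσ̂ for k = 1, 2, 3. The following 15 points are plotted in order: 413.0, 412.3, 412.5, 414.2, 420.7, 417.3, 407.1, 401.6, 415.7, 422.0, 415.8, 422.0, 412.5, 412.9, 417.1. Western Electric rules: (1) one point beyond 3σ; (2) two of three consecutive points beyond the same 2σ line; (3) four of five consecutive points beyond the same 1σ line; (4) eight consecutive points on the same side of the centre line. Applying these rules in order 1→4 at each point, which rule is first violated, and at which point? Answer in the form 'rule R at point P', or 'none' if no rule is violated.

Zone of each point (C = within 1σ̂, B = 1σ̂–2σ̂, A = 2σ̂–3σ̂, * = beyond 3σ̂; sign = side of CL): 1:-C, 2:-C, 3:-C, 4:-C, 5:+B, 6:+C, 7:-B, 8:-*, 9:+C, 10:+B, 11:+C, 12:+B, 13:-C, 14:-C, 15:+C
Rule 1 (one point beyond the 3σ limits) is satisfied at point 8.

rule 1 at point 8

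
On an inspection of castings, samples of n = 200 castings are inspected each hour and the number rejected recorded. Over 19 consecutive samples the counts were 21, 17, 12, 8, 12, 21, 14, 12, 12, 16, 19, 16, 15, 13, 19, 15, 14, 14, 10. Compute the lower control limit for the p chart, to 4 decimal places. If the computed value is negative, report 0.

0.0183

p̄ = Σdᵢ / (k·n) = 280 / (19 × 200) = 0.07368
LCL = p̄ − 3·√(p̄(1−p̄)/n) = 0.07368 − 3 × 0.01847 = 0.01826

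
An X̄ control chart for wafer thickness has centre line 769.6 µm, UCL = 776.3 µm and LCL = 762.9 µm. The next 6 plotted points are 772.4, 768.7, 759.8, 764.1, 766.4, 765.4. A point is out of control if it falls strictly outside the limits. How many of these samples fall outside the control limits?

1

Compare each point to [762.9, 776.3]: sample 3 = 759.8 < LCL.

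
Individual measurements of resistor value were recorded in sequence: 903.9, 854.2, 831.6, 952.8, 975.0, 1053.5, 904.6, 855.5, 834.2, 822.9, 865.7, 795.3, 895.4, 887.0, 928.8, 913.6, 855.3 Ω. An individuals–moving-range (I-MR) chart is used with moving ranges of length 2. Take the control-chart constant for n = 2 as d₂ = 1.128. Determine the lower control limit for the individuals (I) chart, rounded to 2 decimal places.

746.71

X̄ = (903.9 + 854.2 + 831.6 + 952.8 + 975.0 + 1053.5 + 904.6 + 855.5 + 834.2 + 822.9 + 865.7 + 795.3 + 895.4 + 887.0 + 928.8 + 913.6 + 855.3) / 17 = 889.9588
Moving ranges: 49.7, 22.6, 121.2, 22.2, 78.5, 148.9, 49.1, 21.3, 11.3, 42.8, 70.4, 100.1, 8.4, 41.8, 15.2, 58.3; M̄R̄ = 861.8000 / 16 = 53.8625
LCL = X̄ − 3·M̄R̄/d₂ = 889.9588 − 3 × 53.8625 / 1.128 = 746.7075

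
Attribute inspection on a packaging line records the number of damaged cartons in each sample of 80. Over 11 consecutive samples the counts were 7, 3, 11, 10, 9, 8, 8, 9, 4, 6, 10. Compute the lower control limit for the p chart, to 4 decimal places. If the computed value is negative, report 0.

0.0000

p̄ = Σdᵢ / (k·n) = 85 / (11 × 80) = 0.09659
LCL = p̄ − 3·√(p̄(1−p̄)/n) = 0.09659 − 3 × 0.03303 = -0.00249 → 0 (negative, so LCL = 0)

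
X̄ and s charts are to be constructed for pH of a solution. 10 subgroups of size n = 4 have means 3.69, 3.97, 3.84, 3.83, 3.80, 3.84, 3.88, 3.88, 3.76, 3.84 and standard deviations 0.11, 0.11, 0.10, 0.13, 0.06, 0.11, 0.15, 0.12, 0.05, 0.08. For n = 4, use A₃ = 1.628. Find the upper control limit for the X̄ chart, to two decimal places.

X̄̄ = (3.69 + 3.97 + 3.84 + 3.83 + 3.80 + 3.84 + 3.88 + 3.88 + 3.76 + 3.84) / 10 = 3.8330
s̄ = (0.11 + 0.11 + 0.10 + 0.13 + 0.06 + 0.11 + 0.15 + 0.12 + 0.05 + 0.08) / 10 = 0.1020
UCL = X̄̄ + A₃·s̄ = 3.8330 + 1.628 × 0.1020 = 3.9991

4.00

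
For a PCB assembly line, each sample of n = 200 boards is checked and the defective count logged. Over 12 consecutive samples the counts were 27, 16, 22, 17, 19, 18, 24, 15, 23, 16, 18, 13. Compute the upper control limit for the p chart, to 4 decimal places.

0.1572

p̄ = Σdᵢ / (k·n) = 228 / (12 × 200) = 0.09500
UCL = p̄ + 3·√(p̄(1−p̄)/n) = 0.09500 + 3 × √(0.09500×0.90500/200) = 0.09500 + 3 × 0.02073 = 0.15720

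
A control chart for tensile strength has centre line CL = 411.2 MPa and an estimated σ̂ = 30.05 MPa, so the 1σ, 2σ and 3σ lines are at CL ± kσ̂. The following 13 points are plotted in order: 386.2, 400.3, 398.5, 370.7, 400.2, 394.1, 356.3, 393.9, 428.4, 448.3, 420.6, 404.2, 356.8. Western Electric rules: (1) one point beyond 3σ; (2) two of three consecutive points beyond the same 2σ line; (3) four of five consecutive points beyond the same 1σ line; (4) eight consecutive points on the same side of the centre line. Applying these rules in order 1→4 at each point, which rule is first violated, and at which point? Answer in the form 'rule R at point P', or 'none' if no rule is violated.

rule 4 at point 8

Zone of each point (C = within 1σ̂, B = 1σ̂–2σ̂, A = 2σ̂–3σ̂, * = beyond 3σ̂; sign = side of CL): 1:-C, 2:-C, 3:-C, 4:-B, 5:-C, 6:-C, 7:-B, 8:-C, 9:+C, 10:+B, 11:+C, 12:-C, 13:-B
Rule 4 (eight consecutive points on the same side of the centre line) is satisfied at point 8.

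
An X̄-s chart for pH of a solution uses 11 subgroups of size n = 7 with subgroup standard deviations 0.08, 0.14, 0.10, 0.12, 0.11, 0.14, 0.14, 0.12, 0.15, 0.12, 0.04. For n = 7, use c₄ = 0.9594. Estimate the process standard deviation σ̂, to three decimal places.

s̄ = (0.08 + 0.14 + 0.10 + 0.12 + 0.11 + 0.14 + 0.14 + 0.12 + 0.15 + 0.12 + 0.04) / 11 = 0.1145
σ̂ = s̄ / c₄ = 0.1145 / 0.9594 = 0.1194

0.119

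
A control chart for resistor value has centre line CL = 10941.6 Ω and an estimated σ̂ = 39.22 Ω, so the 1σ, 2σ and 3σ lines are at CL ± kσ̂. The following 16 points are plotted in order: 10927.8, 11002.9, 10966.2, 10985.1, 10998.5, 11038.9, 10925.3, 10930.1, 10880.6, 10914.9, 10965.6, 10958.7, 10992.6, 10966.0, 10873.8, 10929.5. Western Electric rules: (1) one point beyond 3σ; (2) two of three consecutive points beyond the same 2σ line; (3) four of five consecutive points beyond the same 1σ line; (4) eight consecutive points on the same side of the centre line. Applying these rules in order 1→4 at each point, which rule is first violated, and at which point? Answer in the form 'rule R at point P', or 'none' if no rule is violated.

rule 3 at point 6

Zone of each point (C = within 1σ̂, B = 1σ̂–2σ̂, A = 2σ̂–3σ̂, * = beyond 3σ̂; sign = side of CL): 1:-C, 2:+B, 3:+C, 4:+B, 5:+B, 6:+A, 7:-C, 8:-C, 9:-B, 10:-C, 11:+C, 12:+C, 13:+B, 14:+C, 15:-B, 16:-C
Rule 3 (four of five consecutive points beyond the same 1σ limit) is satisfied at point 6.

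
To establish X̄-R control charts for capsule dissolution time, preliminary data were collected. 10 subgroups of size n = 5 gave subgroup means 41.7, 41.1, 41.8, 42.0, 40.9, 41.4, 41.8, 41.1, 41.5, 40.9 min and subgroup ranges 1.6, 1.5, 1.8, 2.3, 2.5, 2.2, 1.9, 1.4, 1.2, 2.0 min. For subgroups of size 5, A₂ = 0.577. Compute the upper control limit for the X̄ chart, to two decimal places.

X̄̄ = (41.7 + 41.1 + 41.8 + 42.0 + 40.9 + 41.4 + 41.8 + 41.1 + 41.5 + 40.9) / 10 = 414.2000 / 10 = 41.4200
R̄ = (1.6 + 1.5 + 1.8 + 2.3 + 2.5 + 2.2 + 1.9 + 1.4 + 1.2 + 2.0) / 10 = 18.4000 / 10 = 1.8400
UCL = X̄̄ + A₂·R̄ = 41.4200 + 0.577 × 1.8400 = 42.4817

42.48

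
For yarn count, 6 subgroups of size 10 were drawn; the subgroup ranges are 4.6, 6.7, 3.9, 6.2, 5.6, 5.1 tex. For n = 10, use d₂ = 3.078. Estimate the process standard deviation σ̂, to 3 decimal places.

1.738

R̄ = (4.6 + 6.7 + 3.9 + 6.2 + 5.6 + 5.1) / 6 = 5.3500
σ̂ = R̄ / d₂ = 5.3500 / 3.078 = 1.7381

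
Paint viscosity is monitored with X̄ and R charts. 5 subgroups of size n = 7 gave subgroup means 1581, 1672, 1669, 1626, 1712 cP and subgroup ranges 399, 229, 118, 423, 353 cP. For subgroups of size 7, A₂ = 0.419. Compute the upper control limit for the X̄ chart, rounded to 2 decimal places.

X̄̄ = (1581 + 1672 + 1669 + 1626 + 1712) / 5 = 8260.0000 / 5 = 1652.0000
R̄ = (399 + 229 + 118 + 423 + 353) / 5 = 1522.0000 / 5 = 304.4000
UCL = X̄̄ + A₂·R̄ = 1652.0000 + 0.419 × 304.4000 = 1779.5436

1779.54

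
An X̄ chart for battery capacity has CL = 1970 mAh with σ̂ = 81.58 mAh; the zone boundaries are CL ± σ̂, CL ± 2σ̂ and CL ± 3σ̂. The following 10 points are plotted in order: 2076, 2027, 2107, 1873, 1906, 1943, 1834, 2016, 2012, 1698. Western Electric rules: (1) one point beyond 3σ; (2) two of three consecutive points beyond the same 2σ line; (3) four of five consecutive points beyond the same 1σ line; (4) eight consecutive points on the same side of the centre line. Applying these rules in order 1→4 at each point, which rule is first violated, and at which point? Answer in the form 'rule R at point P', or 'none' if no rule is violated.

Zone of each point (C = within 1σ̂, B = 1σ̂–2σ̂, A = 2σ̂–3σ̂, * = beyond 3σ̂; sign = side of CL): 1:+B, 2:+C, 3:+B, 4:-B, 5:-C, 6:-C, 7:-B, 8:+C, 9:+C, 10:-*
Rule 1 (one point beyond the 3σ limits) is satisfied at point 10.

rule 1 at point 10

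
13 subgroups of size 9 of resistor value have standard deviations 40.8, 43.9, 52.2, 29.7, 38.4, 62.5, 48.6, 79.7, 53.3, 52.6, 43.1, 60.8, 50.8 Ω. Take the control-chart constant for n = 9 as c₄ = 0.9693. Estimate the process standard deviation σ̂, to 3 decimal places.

52.092

s̄ = (40.8 + 43.9 + 52.2 + 29.7 + 38.4 + 62.5 + 48.6 + 79.7 + 53.3 + 52.6 + 43.1 + 60.8 + 50.8) / 13 = 50.4923
σ̂ = s̄ / c₄ = 50.4923 / 0.9693 = 52.0915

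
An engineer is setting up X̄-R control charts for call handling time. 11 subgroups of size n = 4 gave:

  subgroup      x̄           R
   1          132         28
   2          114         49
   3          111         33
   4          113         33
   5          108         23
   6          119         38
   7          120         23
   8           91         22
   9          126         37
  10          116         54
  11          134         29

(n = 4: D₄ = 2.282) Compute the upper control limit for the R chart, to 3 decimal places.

R̄ = (28 + 49 + 33 + 33 + 23 + 38 + 23 + 22 + 37 + 54 + 29) / 11 = 369.0000 / 11 = 33.5455
UCL_R = D₄·R̄ = 2.282 × 33.5455 = 76.5507

76.551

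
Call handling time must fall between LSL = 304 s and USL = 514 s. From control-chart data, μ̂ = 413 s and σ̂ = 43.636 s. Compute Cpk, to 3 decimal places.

0.772

Cpu = (USL − μ̂) / (3σ̂) = (514 − 413) / (3 × 43.636) = 0.7715; Cpl = (μ̂ − LSL) / (3σ̂) = (413 − 304) / (3 × 43.636) = 0.8326; Cpk = min(Cpu, Cpl) = 0.7715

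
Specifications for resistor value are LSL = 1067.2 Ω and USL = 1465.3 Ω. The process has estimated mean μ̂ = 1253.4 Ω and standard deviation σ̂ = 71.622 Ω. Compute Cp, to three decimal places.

Cp = (USL − LSL) / (6σ̂) = (1465.3 − 1067.2) / (6 × 71.622) = 398.1000 / 429.7320 = 0.9264

0.926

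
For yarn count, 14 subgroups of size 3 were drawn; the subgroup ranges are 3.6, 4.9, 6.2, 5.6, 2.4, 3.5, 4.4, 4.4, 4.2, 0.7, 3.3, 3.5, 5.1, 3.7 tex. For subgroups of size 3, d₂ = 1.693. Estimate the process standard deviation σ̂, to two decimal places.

R̄ = (3.6 + 4.9 + 6.2 + 5.6 + 2.4 + 3.5 + 4.4 + 4.4 + 4.2 + 0.7 + 3.3 + 3.5 + 5.1 + 3.7) / 14 = 3.9643
σ̂ = R̄ / d₂ = 3.9643 / 1.693 = 2.3416

2.34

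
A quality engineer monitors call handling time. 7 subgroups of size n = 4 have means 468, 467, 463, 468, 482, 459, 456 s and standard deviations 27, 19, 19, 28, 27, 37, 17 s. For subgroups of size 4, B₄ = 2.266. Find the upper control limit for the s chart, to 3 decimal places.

56.326

s̄ = (27 + 19 + 19 + 28 + 27 + 37 + 17) / 7 = 24.8571
UCL_s = B₄·s̄ = 2.266 × 24.8571 = 56.3263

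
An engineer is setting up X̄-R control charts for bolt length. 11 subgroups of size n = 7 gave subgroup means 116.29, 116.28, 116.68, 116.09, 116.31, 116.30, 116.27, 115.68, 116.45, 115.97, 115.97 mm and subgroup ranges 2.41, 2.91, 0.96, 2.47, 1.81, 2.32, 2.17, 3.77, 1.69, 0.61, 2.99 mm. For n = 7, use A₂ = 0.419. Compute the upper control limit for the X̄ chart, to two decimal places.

117.13

X̄̄ = (116.29 + 116.28 + 116.68 + 116.09 + 116.31 + 116.30 + 116.27 + 115.68 + 116.45 + 115.97 + 115.97) / 11 = 1278.2900 / 11 = 116.2082
R̄ = (2.41 + 2.91 + 0.96 + 2.47 + 1.81 + 2.32 + 2.17 + 3.77 + 1.69 + 0.61 + 2.99) / 11 = 24.1100 / 11 = 2.1918
UCL = X̄̄ + A₂·R̄ = 116.2082 + 0.419 × 2.1918 = 117.1266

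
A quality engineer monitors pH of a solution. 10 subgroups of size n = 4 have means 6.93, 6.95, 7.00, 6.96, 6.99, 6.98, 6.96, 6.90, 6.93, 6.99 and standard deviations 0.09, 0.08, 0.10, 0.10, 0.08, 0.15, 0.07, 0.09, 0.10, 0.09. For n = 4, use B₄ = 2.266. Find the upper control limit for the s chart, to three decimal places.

s̄ = (0.09 + 0.08 + 0.10 + 0.10 + 0.08 + 0.15 + 0.07 + 0.09 + 0.10 + 0.09) / 10 = 0.0950
UCL_s = B₄·s̄ = 2.266 × 0.0950 = 0.2153

0.215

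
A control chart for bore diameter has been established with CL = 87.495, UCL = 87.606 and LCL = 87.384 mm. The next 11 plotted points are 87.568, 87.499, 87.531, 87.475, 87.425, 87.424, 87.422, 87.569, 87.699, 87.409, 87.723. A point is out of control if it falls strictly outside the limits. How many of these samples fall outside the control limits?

2

Compare each point to [87.384, 87.606]: sample 9 = 87.699 > UCL; sample 11 = 87.723 > UCL.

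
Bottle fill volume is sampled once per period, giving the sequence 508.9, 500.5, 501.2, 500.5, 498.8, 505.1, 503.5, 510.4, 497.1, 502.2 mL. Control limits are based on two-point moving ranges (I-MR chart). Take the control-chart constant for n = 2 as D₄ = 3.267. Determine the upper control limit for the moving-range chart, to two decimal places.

16.23

Moving ranges: 8.4, 0.7, 0.7, 1.7, 6.3, 1.6, 6.9, 13.3, 5.1; M̄R̄ = 44.7000 / 9 = 4.9667
UCL_MR = D₄·M̄R̄ = 3.267 × 4.9667 = 16.2261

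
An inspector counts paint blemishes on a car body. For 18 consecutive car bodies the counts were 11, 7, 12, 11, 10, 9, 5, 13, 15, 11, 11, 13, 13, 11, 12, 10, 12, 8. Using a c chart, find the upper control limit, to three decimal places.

c̄ = (11 + 7 + 12 + 11 + 10 + 9 + 5 + 13 + 15 + 11 + 11 + 13 + 13 + 11 + 12 + 10 + 12 + 8) / 18 = 194 / 18 = 10.7778
UCL = c̄ + 3√c̄ = 10.7778 + 3 × √10.7778 = 10.7778 + 3 × 3.2830 = 20.6266

20.627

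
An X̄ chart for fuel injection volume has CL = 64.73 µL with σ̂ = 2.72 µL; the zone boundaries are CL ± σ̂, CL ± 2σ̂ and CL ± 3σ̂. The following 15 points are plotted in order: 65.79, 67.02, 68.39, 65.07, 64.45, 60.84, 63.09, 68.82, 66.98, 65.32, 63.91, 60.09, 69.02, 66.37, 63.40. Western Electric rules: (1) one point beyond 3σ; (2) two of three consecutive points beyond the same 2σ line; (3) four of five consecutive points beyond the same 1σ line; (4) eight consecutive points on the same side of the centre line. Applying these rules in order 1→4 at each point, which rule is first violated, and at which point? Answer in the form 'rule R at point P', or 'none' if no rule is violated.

Zone of each point (C = within 1σ̂, B = 1σ̂–2σ̂, A = 2σ̂–3σ̂, * = beyond 3σ̂; sign = side of CL): 1:+C, 2:+C, 3:+B, 4:+C, 5:-C, 6:-B, 7:-C, 8:+B, 9:+C, 10:+C, 11:-C, 12:-B, 13:+B, 14:+C, 15:-C
No rule fires across all 15 points.

none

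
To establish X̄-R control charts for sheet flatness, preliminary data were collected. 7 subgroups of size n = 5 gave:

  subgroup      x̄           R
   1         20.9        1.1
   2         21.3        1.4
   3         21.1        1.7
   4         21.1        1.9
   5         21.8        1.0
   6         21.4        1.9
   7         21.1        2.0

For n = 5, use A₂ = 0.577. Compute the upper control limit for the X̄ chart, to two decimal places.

22.15

X̄̄ = (20.9 + 21.3 + 21.1 + 21.1 + 21.8 + 21.4 + 21.1) / 7 = 148.7000 / 7 = 21.2429
R̄ = (1.1 + 1.4 + 1.7 + 1.9 + 1.0 + 1.9 + 2.0) / 7 = 11.0000 / 7 = 1.5714
UCL = X̄̄ + A₂·R̄ = 21.2429 + 0.577 × 1.5714 = 22.1496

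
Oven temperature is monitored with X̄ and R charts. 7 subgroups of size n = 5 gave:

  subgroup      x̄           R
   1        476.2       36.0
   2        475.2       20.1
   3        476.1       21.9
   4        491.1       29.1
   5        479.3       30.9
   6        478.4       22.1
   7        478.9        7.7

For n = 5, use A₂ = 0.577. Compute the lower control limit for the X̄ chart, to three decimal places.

X̄̄ = (476.2 + 475.2 + 476.1 + 491.1 + 479.3 + 478.4 + 478.9) / 7 = 3355.2000 / 7 = 479.3143
R̄ = (36.0 + 20.1 + 21.9 + 29.1 + 30.9 + 22.1 + 7.7) / 7 = 167.8000 / 7 = 23.9714
LCL = X̄̄ − A₂·R̄ = 479.3143 − 0.577 × 23.9714 = 465.4828

465.483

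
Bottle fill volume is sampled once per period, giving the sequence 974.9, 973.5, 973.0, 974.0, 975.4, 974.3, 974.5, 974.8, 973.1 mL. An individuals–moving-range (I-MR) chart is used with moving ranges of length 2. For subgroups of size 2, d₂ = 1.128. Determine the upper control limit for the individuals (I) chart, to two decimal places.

X̄ = (974.9 + 973.5 + 973.0 + 974.0 + 975.4 + 974.3 + 974.5 + 974.8 + 973.1) / 9 = 974.1667
Moving ranges: 1.4, 0.5, 1.0, 1.4, 1.1, 0.2, 0.3, 1.7; M̄R̄ = 7.6000 / 8 = 0.9500
UCL = X̄ + 3·M̄R̄/d₂ = 974.1667 + 3 × 0.9500 / 1.128 = 976.6933

976.69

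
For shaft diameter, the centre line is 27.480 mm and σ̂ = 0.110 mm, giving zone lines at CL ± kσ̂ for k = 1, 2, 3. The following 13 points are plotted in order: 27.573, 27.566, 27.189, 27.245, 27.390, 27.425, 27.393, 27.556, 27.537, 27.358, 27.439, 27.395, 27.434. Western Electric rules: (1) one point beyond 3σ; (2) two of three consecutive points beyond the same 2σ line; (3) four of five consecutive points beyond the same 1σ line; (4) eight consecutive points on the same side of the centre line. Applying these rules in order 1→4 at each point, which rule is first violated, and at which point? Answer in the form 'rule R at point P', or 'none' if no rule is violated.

rule 2 at point 4

Zone of each point (C = within 1σ̂, B = 1σ̂–2σ̂, A = 2σ̂–3σ̂, * = beyond 3σ̂; sign = side of CL): 1:+C, 2:+C, 3:-A, 4:-A, 5:-C, 6:-C, 7:-C, 8:+C, 9:+C, 10:-B, 11:-C, 12:-C, 13:-C
Rule 2 (two of three consecutive points beyond the same 2σ limit) is satisfied at point 4.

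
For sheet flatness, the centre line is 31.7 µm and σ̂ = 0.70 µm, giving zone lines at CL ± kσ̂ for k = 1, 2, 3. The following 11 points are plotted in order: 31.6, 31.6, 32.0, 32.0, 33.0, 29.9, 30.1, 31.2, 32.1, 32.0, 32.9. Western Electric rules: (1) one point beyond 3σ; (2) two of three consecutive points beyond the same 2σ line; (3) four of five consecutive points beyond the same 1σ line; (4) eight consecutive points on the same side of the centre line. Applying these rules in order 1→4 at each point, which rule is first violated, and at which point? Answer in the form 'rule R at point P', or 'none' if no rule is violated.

rule 2 at point 7

Zone of each point (C = within 1σ̂, B = 1σ̂–2σ̂, A = 2σ̂–3σ̂, * = beyond 3σ̂; sign = side of CL): 1:-C, 2:-C, 3:+C, 4:+C, 5:+B, 6:-A, 7:-A, 8:-C, 9:+C, 10:+C, 11:+B
Rule 2 (two of three consecutive points beyond the same 2σ limit) is satisfied at point 7.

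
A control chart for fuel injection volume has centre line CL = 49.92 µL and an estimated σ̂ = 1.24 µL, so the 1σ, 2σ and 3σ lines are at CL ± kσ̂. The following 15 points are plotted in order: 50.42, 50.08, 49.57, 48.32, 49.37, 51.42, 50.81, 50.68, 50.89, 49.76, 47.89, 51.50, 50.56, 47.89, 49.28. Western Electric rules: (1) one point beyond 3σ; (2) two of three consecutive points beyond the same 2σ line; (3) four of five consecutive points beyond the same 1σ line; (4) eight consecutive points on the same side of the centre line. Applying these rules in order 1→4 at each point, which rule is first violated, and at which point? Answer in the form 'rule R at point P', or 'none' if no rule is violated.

Zone of each point (C = within 1σ̂, B = 1σ̂–2σ̂, A = 2σ̂–3σ̂, * = beyond 3σ̂; sign = side of CL): 1:+C, 2:+C, 3:-C, 4:-B, 5:-C, 6:+B, 7:+C, 8:+C, 9:+C, 10:-C, 11:-B, 12:+B, 13:+C, 14:-B, 15:-C
No rule fires across all 15 points.

none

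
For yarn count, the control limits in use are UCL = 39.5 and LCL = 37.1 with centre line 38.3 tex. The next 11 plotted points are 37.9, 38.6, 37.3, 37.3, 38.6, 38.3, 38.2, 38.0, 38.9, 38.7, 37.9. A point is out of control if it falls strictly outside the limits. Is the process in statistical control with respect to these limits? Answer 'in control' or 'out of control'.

All 11 points lie within [37.1, 39.5].

in control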